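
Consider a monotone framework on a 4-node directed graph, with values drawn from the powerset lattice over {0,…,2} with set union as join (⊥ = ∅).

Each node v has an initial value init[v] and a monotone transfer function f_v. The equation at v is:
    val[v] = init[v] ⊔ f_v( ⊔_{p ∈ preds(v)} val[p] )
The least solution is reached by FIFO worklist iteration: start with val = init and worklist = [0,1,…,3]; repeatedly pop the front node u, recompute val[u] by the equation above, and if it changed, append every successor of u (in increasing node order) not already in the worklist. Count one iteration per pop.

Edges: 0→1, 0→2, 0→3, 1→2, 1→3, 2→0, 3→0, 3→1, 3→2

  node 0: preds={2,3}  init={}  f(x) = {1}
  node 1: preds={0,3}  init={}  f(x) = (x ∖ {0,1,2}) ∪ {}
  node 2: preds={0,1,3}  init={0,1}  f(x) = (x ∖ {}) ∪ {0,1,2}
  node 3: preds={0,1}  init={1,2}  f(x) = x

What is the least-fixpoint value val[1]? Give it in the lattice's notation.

{}

Trace (5 dequeues):
  [1] u=0 | in {0,1,2} | out {1} | prev {} | push {}
  [2] u=1 | in {1,2} | out {} | ==
  [3] u=2 | in {1,2} | out {0,1,2} | prev {0,1} | push {0}
  [4] u=3 | in {1} | out {1,2} | ==
  [5] u=0 | in {0,1,2} | out {1} | ==

Converged values:
  [0] {1}
  [1] {}
  [2] {0,1,2}
  [3] {1,2}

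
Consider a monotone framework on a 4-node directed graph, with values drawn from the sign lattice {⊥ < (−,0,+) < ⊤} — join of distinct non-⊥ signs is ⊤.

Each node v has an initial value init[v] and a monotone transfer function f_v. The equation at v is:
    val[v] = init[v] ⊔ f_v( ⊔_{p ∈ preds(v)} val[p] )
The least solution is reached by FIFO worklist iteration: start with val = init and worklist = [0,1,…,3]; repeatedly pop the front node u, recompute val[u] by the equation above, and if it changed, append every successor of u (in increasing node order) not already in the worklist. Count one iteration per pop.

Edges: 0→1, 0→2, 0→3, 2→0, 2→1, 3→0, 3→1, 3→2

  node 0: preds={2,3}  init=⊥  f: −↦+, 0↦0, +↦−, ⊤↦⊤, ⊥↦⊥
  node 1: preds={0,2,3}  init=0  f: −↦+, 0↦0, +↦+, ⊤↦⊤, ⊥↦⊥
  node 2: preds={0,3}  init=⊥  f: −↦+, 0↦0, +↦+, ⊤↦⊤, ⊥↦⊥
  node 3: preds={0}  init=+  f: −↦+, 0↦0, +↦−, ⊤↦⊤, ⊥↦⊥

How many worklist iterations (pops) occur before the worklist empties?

11

Worklist (11 pops):
  #1 pop 0: in=+ → − (was ⊥); enqueue []
  #2 pop 1: in=⊤ → ⊤ (was 0); enqueue []
  #3 pop 2: in=⊤ → ⊤ (was ⊥); enqueue [0,1]
  #4 pop 3: in=− → + (no change)
  #5 pop 0: in=⊤ → ⊤ (was −); enqueue [2,3]
  #6 pop 1: in=⊤ → ⊤ (no change)
  #7 pop 2: in=⊤ → ⊤ (no change)
  #8 pop 3: in=⊤ → ⊤ (was +); enqueue [0,1,2]
  #9 pop 0: in=⊤ → ⊤ (no change)
  #10 pop 1: in=⊤ → ⊤ (no change)
  #11 pop 2: in=⊤ → ⊤ (no change)

Fixpoint:
  val[0] = ⊤
  val[1] = ⊤
  val[2] = ⊤
  val[3] = ⊤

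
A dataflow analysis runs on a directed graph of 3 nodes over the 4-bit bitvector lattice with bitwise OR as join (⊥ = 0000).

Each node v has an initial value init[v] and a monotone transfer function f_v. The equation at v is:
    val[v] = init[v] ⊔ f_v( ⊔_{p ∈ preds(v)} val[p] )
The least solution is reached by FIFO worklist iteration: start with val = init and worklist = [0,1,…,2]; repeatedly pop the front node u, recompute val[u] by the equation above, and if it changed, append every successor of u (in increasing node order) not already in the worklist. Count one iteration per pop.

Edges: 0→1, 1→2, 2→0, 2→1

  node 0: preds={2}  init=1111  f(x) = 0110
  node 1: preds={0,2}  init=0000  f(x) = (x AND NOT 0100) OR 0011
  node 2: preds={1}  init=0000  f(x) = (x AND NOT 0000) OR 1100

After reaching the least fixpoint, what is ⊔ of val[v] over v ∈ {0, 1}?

Iteration log — 5 steps:
  step 1. node 0  ⊔preds=0000  new=1111  stable
  step 2. node 1  ⊔preds=1111  new=1011  old=0000  +wl: 
  step 3. node 2  ⊔preds=1011  new=1111  old=0000  +wl: 0,1
  step 4. node 0  ⊔preds=1111  new=1111  stable
  step 5. node 1  ⊔preds=1111  new=1011  stable

Least fixpoint reached:
  node 0: 1111
  node 1: 1011
  node 2: 1111

1111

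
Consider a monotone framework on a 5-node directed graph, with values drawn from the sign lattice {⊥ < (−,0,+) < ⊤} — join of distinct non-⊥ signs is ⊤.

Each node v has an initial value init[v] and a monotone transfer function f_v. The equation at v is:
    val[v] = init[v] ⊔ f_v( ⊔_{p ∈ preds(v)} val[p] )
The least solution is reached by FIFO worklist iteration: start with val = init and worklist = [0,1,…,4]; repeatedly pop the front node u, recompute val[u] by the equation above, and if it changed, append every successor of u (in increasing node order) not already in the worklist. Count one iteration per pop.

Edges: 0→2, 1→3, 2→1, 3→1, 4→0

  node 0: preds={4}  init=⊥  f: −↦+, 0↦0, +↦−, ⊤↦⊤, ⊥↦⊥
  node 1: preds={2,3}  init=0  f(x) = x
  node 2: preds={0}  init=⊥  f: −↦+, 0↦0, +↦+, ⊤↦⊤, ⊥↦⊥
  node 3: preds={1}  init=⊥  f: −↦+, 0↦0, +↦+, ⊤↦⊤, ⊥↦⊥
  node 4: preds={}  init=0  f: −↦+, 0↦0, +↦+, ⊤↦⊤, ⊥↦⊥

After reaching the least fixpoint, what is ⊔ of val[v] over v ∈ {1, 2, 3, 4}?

0

Trace (6 dequeues):
  [1] u=0 | in 0 | out 0 | prev ⊥ | push {}
  [2] u=1 | in ⊥ | out 0 | ==
  [3] u=2 | in 0 | out 0 | prev ⊥ | push {1}
  [4] u=3 | in 0 | out 0 | prev ⊥ | push {}
  [5] u=4 | in ⊥ | out 0 | ==
  [6] u=1 | in 0 | out 0 | ==

Converged values:
  [0] 0
  [1] 0
  [2] 0
  [3] 0
  [4] 0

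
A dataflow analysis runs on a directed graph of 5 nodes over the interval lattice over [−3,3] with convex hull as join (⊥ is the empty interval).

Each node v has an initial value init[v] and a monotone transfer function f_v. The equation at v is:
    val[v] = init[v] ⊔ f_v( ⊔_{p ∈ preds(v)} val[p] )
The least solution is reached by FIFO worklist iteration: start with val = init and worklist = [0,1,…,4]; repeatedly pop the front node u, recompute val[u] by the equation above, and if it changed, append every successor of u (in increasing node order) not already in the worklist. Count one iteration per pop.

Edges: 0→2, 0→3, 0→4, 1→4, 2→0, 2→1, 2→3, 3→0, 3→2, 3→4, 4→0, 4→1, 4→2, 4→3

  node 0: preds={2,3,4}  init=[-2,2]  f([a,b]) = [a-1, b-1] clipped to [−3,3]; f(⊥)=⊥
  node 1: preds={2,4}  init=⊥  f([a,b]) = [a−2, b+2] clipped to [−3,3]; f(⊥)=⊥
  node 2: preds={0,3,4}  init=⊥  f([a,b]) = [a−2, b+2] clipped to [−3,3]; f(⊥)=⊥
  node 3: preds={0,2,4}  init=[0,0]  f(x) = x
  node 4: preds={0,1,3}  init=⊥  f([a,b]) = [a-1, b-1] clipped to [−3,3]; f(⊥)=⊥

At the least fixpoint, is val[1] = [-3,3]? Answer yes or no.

yes

Trace (10 dequeues):
  [1] u=0 | in [0,0] | out [-2,2] | ==
  [2] u=1 | in ⊥ | out ⊥ | ==
  [3] u=2 | in [-2,2] | out [-3,3] | prev ⊥ | push {0,1}
  [4] u=3 | in [-3,3] | out [-3,3] | prev [0,0] | push {2}
  [5] u=4 | in [-3,3] | out [-3,2] | prev ⊥ | push {3}
  [6] u=0 | in [-3,3] | out [-3,2] | prev [-2,2] | push {4}
  [7] u=1 | in [-3,3] | out [-3,3] | prev ⊥ | push {}
  [8] u=2 | in [-3,3] | out [-3,3] | ==
  [9] u=3 | in [-3,3] | out [-3,3] | ==
  [10] u=4 | in [-3,3] | out [-3,2] | ==

Converged values:
  [0] [-3,2]
  [1] [-3,3]
  [2] [-3,3]
  [3] [-3,3]
  [4] [-3,2]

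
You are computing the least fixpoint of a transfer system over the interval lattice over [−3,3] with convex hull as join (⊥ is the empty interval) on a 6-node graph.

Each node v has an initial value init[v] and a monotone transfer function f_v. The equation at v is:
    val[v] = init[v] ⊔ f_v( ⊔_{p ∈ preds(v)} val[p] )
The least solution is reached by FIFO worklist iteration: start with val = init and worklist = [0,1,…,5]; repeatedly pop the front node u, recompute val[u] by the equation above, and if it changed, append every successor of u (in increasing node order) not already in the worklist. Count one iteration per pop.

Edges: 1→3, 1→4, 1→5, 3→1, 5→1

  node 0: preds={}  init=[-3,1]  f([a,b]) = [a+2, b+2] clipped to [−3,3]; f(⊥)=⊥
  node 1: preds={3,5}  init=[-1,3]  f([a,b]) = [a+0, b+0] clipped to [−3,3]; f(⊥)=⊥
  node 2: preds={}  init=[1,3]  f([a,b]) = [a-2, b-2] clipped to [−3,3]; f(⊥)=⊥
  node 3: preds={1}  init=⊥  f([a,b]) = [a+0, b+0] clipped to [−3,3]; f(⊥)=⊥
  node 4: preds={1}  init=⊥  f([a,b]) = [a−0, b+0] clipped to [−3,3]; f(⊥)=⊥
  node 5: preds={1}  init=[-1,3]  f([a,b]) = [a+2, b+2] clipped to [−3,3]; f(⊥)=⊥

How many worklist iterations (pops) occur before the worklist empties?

Iteration log — 7 steps:
  step 1. node 0  ⊔preds=⊥  new=[-3,1]  stable
  step 2. node 1  ⊔preds=[-1,3]  new=[-1,3]  stable
  step 3. node 2  ⊔preds=⊥  new=[1,3]  stable
  step 4. node 3  ⊔preds=[-1,3]  new=[-1,3]  old=⊥  +wl: 1
  step 5. node 4  ⊔preds=[-1,3]  new=[-1,3]  old=⊥  +wl: 
  step 6. node 5  ⊔preds=[-1,3]  new=[-1,3]  stable
  step 7. node 1  ⊔preds=[-1,3]  new=[-1,3]  stable

Least fixpoint reached:
  node 0: [-3,1]
  node 1: [-1,3]
  node 2: [1,3]
  node 3: [-1,3]
  node 4: [-1,3]
  node 5: [-1,3]

7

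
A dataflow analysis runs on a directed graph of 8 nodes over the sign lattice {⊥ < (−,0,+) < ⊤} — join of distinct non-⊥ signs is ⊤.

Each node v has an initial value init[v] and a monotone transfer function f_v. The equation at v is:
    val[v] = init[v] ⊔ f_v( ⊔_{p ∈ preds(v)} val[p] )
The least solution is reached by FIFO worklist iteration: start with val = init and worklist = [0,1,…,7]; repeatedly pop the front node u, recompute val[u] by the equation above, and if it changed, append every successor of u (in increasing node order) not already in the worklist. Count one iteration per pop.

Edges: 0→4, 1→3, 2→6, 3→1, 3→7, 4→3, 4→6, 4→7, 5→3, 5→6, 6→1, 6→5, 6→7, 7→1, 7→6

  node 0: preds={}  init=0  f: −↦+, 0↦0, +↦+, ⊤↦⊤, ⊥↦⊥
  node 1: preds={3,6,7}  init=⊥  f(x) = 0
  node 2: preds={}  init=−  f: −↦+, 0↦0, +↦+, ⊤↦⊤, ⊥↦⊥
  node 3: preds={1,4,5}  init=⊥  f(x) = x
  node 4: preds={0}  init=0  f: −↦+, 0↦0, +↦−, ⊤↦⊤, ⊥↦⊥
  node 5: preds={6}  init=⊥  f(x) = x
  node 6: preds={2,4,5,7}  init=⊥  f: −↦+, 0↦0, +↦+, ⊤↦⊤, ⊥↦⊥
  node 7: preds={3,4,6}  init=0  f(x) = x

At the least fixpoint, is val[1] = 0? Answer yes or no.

Worklist (14 pops):
  #1 pop 0: in=⊥ → 0 (no change)
  #2 pop 1: in=0 → 0 (was ⊥); enqueue []
  #3 pop 2: in=⊥ → − (no change)
  #4 pop 3: in=0 → 0 (was ⊥); enqueue [1]
  #5 pop 4: in=0 → 0 (no change)
  #6 pop 5: in=⊥ → ⊥ (no change)
  #7 pop 6: in=⊤ → ⊤ (was ⊥); enqueue [5]
  #8 pop 7: in=⊤ → ⊤ (was 0); enqueue [6]
  #9 pop 1: in=⊤ → 0 (no change)
  #10 pop 5: in=⊤ → ⊤ (was ⊥); enqueue [3]
  #11 pop 6: in=⊤ → ⊤ (no change)
  #12 pop 3: in=⊤ → ⊤ (was 0); enqueue [1,7]
  #13 pop 1: in=⊤ → 0 (no change)
  #14 pop 7: in=⊤ → ⊤ (no change)

Fixpoint:
  val[0] = 0
  val[1] = 0
  val[2] = −
  val[3] = ⊤
  val[4] = 0
  val[5] = ⊤
  val[6] = ⊤
  val[7] = ⊤

yes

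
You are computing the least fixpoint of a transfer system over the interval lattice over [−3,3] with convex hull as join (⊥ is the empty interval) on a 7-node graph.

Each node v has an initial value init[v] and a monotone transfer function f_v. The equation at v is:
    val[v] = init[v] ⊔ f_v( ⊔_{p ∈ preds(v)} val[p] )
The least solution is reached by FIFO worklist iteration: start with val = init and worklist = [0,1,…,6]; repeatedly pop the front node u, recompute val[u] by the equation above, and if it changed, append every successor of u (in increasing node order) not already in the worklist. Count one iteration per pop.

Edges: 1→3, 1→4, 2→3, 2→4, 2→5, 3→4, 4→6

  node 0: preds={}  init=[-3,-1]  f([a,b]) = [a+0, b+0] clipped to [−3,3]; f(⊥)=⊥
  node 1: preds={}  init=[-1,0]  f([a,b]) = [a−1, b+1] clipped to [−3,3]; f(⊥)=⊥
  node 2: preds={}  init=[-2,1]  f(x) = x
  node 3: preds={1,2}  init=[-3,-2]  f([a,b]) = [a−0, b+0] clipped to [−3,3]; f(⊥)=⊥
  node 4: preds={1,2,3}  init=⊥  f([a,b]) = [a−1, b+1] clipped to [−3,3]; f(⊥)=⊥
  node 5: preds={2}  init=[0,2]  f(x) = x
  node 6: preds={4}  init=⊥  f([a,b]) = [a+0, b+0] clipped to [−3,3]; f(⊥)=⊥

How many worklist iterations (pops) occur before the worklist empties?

7

Worklist (7 pops):
  #1 pop 0: in=⊥ → [-3,-1] (no change)
  #2 pop 1: in=⊥ → [-1,0] (no change)
  #3 pop 2: in=⊥ → [-2,1] (no change)
  #4 pop 3: in=[-2,1] → [-3,1] (was [-3,-2]); enqueue []
  #5 pop 4: in=[-3,1] → [-3,2] (was ⊥); enqueue []
  #6 pop 5: in=[-2,1] → [-2,2] (was [0,2]); enqueue []
  #7 pop 6: in=[-3,2] → [-3,2] (was ⊥); enqueue []

Fixpoint:
  val[0] = [-3,-1]
  val[1] = [-1,0]
  val[2] = [-2,1]
  val[3] = [-3,1]
  val[4] = [-3,2]
  val[5] = [-2,2]
  val[6] = [-3,2]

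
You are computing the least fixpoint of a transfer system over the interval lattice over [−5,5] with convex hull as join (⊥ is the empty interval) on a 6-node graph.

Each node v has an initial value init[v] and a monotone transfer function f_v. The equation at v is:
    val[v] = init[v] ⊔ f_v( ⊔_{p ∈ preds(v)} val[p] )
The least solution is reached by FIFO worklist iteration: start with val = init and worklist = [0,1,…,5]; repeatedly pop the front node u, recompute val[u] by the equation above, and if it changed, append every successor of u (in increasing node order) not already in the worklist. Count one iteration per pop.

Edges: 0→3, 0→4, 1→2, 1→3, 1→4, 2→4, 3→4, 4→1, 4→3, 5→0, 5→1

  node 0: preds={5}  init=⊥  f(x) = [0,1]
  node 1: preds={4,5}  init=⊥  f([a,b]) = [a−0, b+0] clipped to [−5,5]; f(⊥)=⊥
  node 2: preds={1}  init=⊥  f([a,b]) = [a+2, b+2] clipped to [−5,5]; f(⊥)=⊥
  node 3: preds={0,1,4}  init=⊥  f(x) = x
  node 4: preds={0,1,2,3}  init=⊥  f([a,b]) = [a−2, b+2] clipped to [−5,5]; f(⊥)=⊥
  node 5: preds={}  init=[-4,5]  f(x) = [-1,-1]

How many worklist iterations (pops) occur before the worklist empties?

Iteration log — 10 steps:
  step 1. node 0  ⊔preds=[-4,5]  new=[0,1]  old=⊥  +wl: 
  step 2. node 1  ⊔preds=[-4,5]  new=[-4,5]  old=⊥  +wl: 
  step 3. node 2  ⊔preds=[-4,5]  new=[-2,5]  old=⊥  +wl: 
  step 4. node 3  ⊔preds=[-4,5]  new=[-4,5]  old=⊥  +wl: 
  step 5. node 4  ⊔preds=[-4,5]  new=[-5,5]  old=⊥  +wl: 1,3
  step 6. node 5  ⊔preds=⊥  new=[-4,5]  stable
  step 7. node 1  ⊔preds=[-5,5]  new=[-5,5]  old=[-4,5]  +wl: 2,4
  step 8. node 3  ⊔preds=[-5,5]  new=[-5,5]  old=[-4,5]  +wl: 
  step 9. node 2  ⊔preds=[-5,5]  new=[-3,5]  old=[-2,5]  +wl: 
  step 10. node 4  ⊔preds=[-5,5]  new=[-5,5]  stable

Least fixpoint reached:
  node 0: [0,1]
  node 1: [-5,5]
  node 2: [-3,5]
  node 3: [-5,5]
  node 4: [-5,5]
  node 5: [-4,5]

10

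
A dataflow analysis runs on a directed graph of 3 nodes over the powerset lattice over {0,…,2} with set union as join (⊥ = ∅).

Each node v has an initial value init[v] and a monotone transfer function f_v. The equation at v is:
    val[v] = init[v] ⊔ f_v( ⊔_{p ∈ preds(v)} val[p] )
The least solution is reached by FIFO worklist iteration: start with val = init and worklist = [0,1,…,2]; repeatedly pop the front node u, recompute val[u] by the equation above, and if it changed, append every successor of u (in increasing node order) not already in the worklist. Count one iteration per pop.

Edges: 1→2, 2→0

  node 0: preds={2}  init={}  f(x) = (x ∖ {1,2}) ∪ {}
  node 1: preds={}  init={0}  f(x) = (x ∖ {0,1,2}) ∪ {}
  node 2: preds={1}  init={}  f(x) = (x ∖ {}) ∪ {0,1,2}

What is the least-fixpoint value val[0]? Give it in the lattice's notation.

{0}

Trace (4 dequeues):
  [1] u=0 | in {} | out {} | ==
  [2] u=1 | in {} | out {0} | ==
  [3] u=2 | in {0} | out {0,1,2} | prev {} | push {0}
  [4] u=0 | in {0,1,2} | out {0} | prev {} | push {}

Converged values:
  [0] {0}
  [1] {0}
  [2] {0,1,2}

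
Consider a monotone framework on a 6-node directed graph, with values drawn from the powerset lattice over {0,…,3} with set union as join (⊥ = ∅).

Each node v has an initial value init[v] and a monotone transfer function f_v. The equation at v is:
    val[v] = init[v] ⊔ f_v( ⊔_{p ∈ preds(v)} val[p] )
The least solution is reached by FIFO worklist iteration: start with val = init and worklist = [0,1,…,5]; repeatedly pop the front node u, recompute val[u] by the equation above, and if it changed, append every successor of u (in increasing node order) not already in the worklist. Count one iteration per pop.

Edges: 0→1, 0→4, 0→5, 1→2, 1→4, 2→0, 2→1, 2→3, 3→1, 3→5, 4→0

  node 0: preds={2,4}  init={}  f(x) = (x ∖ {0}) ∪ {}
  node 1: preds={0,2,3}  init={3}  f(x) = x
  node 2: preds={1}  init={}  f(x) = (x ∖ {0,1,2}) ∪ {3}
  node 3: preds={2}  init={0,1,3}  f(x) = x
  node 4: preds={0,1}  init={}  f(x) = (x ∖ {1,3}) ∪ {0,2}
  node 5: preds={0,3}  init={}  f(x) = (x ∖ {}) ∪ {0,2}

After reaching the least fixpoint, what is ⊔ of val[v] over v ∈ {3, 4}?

{0,1,2,3}

Worklist (11 pops):
  #1 pop 0: in={} → {} (no change)
  #2 pop 1: in={0,1,3} → {0,1,3} (was {3}); enqueue []
  #3 pop 2: in={0,1,3} → {3} (was {}); enqueue [0,1]
  #4 pop 3: in={3} → {0,1,3} (no change)
  #5 pop 4: in={0,1,3} → {0,2} (was {}); enqueue []
  #6 pop 5: in={0,1,3} → {0,1,2,3} (was {}); enqueue []
  #7 pop 0: in={0,2,3} → {2,3} (was {}); enqueue [4,5]
  #8 pop 1: in={0,1,2,3} → {0,1,2,3} (was {0,1,3}); enqueue [2]
  #9 pop 4: in={0,1,2,3} → {0,2} (no change)
  #10 pop 5: in={0,1,2,3} → {0,1,2,3} (no change)
  #11 pop 2: in={0,1,2,3} → {3} (no change)

Fixpoint:
  val[0] = {2,3}
  val[1] = {0,1,2,3}
  val[2] = {3}
  val[3] = {0,1,3}
  val[4] = {0,2}
  val[5] = {0,1,2,3}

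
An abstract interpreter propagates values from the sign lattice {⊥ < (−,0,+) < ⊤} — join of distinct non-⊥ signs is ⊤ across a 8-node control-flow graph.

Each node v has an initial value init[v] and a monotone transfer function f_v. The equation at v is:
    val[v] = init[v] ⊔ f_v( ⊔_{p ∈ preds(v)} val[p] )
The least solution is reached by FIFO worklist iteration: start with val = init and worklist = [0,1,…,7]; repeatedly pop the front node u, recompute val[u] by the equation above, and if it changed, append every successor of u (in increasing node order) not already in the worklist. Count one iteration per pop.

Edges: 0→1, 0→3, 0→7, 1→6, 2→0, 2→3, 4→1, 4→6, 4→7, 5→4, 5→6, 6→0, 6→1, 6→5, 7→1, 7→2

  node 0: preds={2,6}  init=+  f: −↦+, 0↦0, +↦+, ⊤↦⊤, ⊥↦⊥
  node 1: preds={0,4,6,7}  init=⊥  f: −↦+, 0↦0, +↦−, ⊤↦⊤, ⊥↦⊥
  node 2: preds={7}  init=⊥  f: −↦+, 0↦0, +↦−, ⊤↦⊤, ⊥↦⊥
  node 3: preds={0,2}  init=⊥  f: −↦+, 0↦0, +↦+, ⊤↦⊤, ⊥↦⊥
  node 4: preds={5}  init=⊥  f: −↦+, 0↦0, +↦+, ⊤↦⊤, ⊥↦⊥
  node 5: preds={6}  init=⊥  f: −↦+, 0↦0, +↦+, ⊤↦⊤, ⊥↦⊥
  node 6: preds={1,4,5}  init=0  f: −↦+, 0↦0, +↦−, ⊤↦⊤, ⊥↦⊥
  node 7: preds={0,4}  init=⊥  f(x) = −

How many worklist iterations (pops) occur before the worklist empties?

Iteration log — 21 steps:
  step 1. node 0  ⊔preds=0  new=⊤  old=+  +wl: 
  step 2. node 1  ⊔preds=⊤  new=⊤  old=⊥  +wl: 
  step 3. node 2  ⊔preds=⊥  new=⊥  stable
  step 4. node 3  ⊔preds=⊤  new=⊤  old=⊥  +wl: 
  step 5. node 4  ⊔preds=⊥  new=⊥  stable
  step 6. node 5  ⊔preds=0  new=0  old=⊥  +wl: 4
  step 7. node 6  ⊔preds=⊤  new=⊤  old=0  +wl: 0,1,5
  step 8. node 7  ⊔preds=⊤  new=−  old=⊥  +wl: 2
  step 9. node 4  ⊔preds=0  new=0  old=⊥  +wl: 6,7
  step 10. node 0  ⊔preds=⊤  new=⊤  stable
  step 11. node 1  ⊔preds=⊤  new=⊤  stable
  step 12. node 5  ⊔preds=⊤  new=⊤  old=0  +wl: 4
  step 13. node 2  ⊔preds=−  new=+  old=⊥  +wl: 0,3
  step 14. node 6  ⊔preds=⊤  new=⊤  stable
  step 15. node 7  ⊔preds=⊤  new=−  stable
  step 16. node 4  ⊔preds=⊤  new=⊤  old=0  +wl: 1,6,7
  step 17. node 0  ⊔preds=⊤  new=⊤  stable
  step 18. node 3  ⊔preds=⊤  new=⊤  stable
  step 19. node 1  ⊔preds=⊤  new=⊤  stable
  step 20. node 6  ⊔preds=⊤  new=⊤  stable
  step 21. node 7  ⊔preds=⊤  new=−  stable

Least fixpoint reached:
  node 0: ⊤
  node 1: ⊤
  node 2: +
  node 3: ⊤
  node 4: ⊤
  node 5: ⊤
  node 6: ⊤
  node 7: −

21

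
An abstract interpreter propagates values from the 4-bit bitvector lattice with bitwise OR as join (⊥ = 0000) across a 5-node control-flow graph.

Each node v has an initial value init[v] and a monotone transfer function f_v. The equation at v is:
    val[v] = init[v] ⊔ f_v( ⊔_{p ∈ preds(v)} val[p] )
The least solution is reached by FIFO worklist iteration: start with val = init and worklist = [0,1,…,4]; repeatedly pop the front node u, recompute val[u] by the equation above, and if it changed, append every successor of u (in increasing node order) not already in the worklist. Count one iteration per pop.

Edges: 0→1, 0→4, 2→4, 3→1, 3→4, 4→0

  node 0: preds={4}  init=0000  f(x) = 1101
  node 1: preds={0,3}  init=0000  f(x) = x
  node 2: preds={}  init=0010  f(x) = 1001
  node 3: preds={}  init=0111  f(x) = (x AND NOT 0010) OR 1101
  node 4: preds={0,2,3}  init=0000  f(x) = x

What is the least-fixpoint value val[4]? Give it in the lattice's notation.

1111

Worklist (7 pops):
  #1 pop 0: in=0000 → 1101 (was 0000); enqueue []
  #2 pop 1: in=1111 → 1111 (was 0000); enqueue []
  #3 pop 2: in=0000 → 1011 (was 0010); enqueue []
  #4 pop 3: in=0000 → 1111 (was 0111); enqueue [1]
  #5 pop 4: in=1111 → 1111 (was 0000); enqueue [0]
  #6 pop 1: in=1111 → 1111 (no change)
  #7 pop 0: in=1111 → 1101 (no change)

Fixpoint:
  val[0] = 1101
  val[1] = 1111
  val[2] = 1011
  val[3] = 1111
  val[4] = 1111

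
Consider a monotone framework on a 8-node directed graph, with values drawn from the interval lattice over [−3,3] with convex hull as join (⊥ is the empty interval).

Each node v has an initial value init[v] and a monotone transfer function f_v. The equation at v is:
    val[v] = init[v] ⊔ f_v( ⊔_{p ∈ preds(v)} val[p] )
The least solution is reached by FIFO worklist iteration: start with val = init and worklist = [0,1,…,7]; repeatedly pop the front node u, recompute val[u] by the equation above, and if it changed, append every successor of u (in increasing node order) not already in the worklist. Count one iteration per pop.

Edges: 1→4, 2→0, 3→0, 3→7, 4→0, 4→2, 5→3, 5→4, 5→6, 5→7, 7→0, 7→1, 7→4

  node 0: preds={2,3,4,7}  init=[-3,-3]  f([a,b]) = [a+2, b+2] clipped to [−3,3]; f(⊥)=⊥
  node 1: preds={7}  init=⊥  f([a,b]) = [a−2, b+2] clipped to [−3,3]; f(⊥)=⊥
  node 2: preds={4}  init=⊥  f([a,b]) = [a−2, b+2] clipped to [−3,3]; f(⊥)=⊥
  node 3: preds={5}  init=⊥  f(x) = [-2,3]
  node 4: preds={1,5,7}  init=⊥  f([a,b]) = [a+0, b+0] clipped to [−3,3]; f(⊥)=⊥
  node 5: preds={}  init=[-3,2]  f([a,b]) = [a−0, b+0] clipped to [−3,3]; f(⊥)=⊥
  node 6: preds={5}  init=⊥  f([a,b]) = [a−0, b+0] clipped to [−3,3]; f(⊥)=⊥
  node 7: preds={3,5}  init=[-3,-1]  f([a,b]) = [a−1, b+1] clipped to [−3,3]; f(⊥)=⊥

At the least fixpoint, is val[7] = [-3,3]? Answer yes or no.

yes

Worklist (14 pops):
  #1 pop 0: in=[-3,-1] → [-3,1] (was [-3,-3]); enqueue []
  #2 pop 1: in=[-3,-1] → [-3,1] (was ⊥); enqueue []
  #3 pop 2: in=⊥ → ⊥ (no change)
  #4 pop 3: in=[-3,2] → [-2,3] (was ⊥); enqueue [0]
  #5 pop 4: in=[-3,2] → [-3,2] (was ⊥); enqueue [2]
  #6 pop 5: in=⊥ → [-3,2] (no change)
  #7 pop 6: in=[-3,2] → [-3,2] (was ⊥); enqueue []
  #8 pop 7: in=[-3,3] → [-3,3] (was [-3,-1]); enqueue [1,4]
  #9 pop 0: in=[-3,3] → [-3,3] (was [-3,1]); enqueue []
  #10 pop 2: in=[-3,2] → [-3,3] (was ⊥); enqueue [0]
  #11 pop 1: in=[-3,3] → [-3,3] (was [-3,1]); enqueue []
  #12 pop 4: in=[-3,3] → [-3,3] (was [-3,2]); enqueue [2]
  #13 pop 0: in=[-3,3] → [-3,3] (no change)
  #14 pop 2: in=[-3,3] → [-3,3] (no change)

Fixpoint:
  val[0] = [-3,3]
  val[1] = [-3,3]
  val[2] = [-3,3]
  val[3] = [-2,3]
  val[4] = [-3,3]
  val[5] = [-3,2]
  val[6] = [-3,2]
  val[7] = [-3,3]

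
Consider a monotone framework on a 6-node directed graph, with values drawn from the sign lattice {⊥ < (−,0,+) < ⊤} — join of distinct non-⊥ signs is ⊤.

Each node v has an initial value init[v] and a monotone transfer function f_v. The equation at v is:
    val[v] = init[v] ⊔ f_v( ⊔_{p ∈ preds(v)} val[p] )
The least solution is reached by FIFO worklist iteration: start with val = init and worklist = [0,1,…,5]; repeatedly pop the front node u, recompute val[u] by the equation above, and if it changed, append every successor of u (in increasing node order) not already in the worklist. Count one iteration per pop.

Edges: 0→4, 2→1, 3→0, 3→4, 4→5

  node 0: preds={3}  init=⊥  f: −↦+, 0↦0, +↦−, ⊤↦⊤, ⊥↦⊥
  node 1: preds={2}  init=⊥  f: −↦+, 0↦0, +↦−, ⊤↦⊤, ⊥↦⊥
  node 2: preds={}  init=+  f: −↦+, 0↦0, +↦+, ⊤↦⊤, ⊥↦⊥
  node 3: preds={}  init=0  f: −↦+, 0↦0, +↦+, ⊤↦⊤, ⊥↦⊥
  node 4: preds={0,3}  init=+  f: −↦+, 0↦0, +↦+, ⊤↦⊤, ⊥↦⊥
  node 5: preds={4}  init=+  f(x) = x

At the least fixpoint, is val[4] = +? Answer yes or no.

no

Iteration log — 6 steps:
  step 1. node 0  ⊔preds=0  new=0  old=⊥  +wl: 
  step 2. node 1  ⊔preds=+  new=−  old=⊥  +wl: 
  step 3. node 2  ⊔preds=⊥  new=+  stable
  step 4. node 3  ⊔preds=⊥  new=0  stable
  step 5. node 4  ⊔preds=0  new=⊤  old=+  +wl: 
  step 6. node 5  ⊔preds=⊤  new=⊤  old=+  +wl: 

Least fixpoint reached:
  node 0: 0
  node 1: −
  node 2: +
  node 3: 0
  node 4: ⊤
  node 5: ⊤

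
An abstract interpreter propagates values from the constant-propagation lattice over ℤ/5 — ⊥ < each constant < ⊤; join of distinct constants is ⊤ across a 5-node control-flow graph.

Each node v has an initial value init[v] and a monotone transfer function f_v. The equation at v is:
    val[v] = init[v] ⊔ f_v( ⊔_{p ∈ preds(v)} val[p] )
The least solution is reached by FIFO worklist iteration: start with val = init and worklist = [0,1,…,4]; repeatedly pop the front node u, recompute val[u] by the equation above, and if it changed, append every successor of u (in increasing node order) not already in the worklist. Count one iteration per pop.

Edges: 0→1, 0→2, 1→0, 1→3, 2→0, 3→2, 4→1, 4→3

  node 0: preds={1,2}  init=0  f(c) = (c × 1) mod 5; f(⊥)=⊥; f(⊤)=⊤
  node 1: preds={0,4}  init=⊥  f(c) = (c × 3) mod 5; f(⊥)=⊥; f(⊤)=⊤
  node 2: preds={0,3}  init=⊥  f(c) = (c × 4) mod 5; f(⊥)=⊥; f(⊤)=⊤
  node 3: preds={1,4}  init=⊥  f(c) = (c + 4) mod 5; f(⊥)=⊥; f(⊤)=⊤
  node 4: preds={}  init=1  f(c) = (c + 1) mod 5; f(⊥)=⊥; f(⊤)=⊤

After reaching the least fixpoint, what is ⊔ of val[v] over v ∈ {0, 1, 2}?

Trace (9 dequeues):
  [1] u=0 | in ⊥ | out 0 | ==
  [2] u=1 | in ⊤ | out ⊤ | prev ⊥ | push {0}
  [3] u=2 | in 0 | out 0 | prev ⊥ | push {}
  [4] u=3 | in ⊤ | out ⊤ | prev ⊥ | push {2}
  [5] u=4 | in ⊥ | out 1 | ==
  [6] u=0 | in ⊤ | out ⊤ | prev 0 | push {1}
  [7] u=2 | in ⊤ | out ⊤ | prev 0 | push {0}
  [8] u=1 | in ⊤ | out ⊤ | ==
  [9] u=0 | in ⊤ | out ⊤ | ==

Converged values:
  [0] ⊤
  [1] ⊤
  [2] ⊤
  [3] ⊤
  [4] 1

⊤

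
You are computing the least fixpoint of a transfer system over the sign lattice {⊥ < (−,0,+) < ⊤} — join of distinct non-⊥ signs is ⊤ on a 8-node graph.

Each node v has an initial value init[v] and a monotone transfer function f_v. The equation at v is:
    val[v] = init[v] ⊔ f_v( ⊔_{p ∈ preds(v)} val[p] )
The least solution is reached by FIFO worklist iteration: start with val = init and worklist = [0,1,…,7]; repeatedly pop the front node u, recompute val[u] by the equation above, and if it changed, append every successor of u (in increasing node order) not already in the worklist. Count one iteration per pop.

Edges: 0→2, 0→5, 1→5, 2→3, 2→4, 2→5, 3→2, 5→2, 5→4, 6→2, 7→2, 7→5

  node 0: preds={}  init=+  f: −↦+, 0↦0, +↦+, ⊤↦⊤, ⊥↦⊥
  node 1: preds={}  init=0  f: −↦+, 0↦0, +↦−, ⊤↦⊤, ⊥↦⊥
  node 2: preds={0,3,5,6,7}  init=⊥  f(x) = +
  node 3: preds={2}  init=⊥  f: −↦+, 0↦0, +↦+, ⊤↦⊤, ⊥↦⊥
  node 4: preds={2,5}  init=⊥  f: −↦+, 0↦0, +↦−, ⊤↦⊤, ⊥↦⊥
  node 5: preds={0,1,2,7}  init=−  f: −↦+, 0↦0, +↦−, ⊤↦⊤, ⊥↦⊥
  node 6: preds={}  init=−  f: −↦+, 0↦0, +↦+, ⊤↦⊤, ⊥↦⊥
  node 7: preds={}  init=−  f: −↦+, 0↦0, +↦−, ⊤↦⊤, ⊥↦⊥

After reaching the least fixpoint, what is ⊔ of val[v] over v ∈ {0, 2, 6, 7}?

Trace (10 dequeues):
  [1] u=0 | in ⊥ | out + | ==
  [2] u=1 | in ⊥ | out 0 | ==
  [3] u=2 | in ⊤ | out + | prev ⊥ | push {}
  [4] u=3 | in + | out + | prev ⊥ | push {2}
  [5] u=4 | in ⊤ | out ⊤ | prev ⊥ | push {}
  [6] u=5 | in ⊤ | out ⊤ | prev − | push {4}
  [7] u=6 | in ⊥ | out − | ==
  [8] u=7 | in ⊥ | out − | ==
  [9] u=2 | in ⊤ | out + | ==
  [10] u=4 | in ⊤ | out ⊤ | ==

Converged values:
  [0] +
  [1] 0
  [2] +
  [3] +
  [4] ⊤
  [5] ⊤
  [6] −
  [7] −

⊤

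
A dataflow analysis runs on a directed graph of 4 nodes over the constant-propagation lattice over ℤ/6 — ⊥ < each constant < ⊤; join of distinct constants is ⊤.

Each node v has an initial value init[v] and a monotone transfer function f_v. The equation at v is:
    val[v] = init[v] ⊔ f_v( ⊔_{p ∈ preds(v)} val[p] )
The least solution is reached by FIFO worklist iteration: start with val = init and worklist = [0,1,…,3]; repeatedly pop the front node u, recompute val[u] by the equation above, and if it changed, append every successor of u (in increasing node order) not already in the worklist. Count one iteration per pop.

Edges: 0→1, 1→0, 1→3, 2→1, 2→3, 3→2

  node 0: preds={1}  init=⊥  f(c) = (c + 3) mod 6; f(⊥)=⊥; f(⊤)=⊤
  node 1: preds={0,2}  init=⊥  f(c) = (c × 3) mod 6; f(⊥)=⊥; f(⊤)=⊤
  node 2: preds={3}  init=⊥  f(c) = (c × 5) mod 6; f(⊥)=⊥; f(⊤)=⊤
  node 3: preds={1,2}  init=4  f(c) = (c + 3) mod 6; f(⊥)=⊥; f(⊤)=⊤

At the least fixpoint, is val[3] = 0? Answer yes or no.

Iteration log — 12 steps:
  step 1. node 0  ⊔preds=⊥  new=⊥  stable
  step 2. node 1  ⊔preds=⊥  new=⊥  stable
  step 3. node 2  ⊔preds=4  new=2  old=⊥  +wl: 1
  step 4. node 3  ⊔preds=2  new=⊤  old=4  +wl: 2
  step 5. node 1  ⊔preds=2  new=0  old=⊥  +wl: 0,3
  step 6. node 2  ⊔preds=⊤  new=⊤  old=2  +wl: 1
  step 7. node 0  ⊔preds=0  new=3  old=⊥  +wl: 
  step 8. node 3  ⊔preds=⊤  new=⊤  stable
  step 9. node 1  ⊔preds=⊤  new=⊤  old=0  +wl: 0,3
  step 10. node 0  ⊔preds=⊤  new=⊤  old=3  +wl: 1
  step 11. node 3  ⊔preds=⊤  new=⊤  stable
  step 12. node 1  ⊔preds=⊤  new=⊤  stable

Least fixpoint reached:
  node 0: ⊤
  node 1: ⊤
  node 2: ⊤
  node 3: ⊤

no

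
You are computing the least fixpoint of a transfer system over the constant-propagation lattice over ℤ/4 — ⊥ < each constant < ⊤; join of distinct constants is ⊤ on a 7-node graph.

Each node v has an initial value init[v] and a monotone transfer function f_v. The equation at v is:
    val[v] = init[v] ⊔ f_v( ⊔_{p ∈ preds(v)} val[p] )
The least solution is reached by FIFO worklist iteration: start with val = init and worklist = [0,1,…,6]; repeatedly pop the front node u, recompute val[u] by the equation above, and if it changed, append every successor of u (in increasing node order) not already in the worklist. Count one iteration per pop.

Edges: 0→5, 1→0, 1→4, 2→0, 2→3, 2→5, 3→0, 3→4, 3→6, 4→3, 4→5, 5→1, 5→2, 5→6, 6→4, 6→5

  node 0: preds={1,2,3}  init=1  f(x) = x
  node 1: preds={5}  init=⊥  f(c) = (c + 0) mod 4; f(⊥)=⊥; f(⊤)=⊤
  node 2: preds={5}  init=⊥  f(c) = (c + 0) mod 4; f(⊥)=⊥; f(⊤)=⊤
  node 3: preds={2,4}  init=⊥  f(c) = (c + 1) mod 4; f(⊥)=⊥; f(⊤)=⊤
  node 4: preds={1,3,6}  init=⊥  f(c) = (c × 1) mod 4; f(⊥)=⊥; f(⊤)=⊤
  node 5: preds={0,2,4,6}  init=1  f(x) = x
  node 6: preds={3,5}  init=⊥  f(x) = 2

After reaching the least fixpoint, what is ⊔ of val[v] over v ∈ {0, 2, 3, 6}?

⊤

Trace (16 dequeues):
  [1] u=0 | in ⊥ | out 1 | ==
  [2] u=1 | in 1 | out 1 | prev ⊥ | push {0}
  [3] u=2 | in 1 | out 1 | prev ⊥ | push {}
  [4] u=3 | in 1 | out 2 | prev ⊥ | push {}
  [5] u=4 | in ⊤ | out ⊤ | prev ⊥ | push {3}
  [6] u=5 | in ⊤ | out ⊤ | prev 1 | push {1,2}
  [7] u=6 | in ⊤ | out 2 | prev ⊥ | push {4,5}
  [8] u=0 | in ⊤ | out ⊤ | prev 1 | push {}
  [9] u=3 | in ⊤ | out ⊤ | prev 2 | push {0,6}
  [10] u=1 | in ⊤ | out ⊤ | prev 1 | push {}
  [11] u=2 | in ⊤ | out ⊤ | prev 1 | push {3}
  [12] u=4 | in ⊤ | out ⊤ | ==
  [13] u=5 | in ⊤ | out ⊤ | ==
  [14] u=0 | in ⊤ | out ⊤ | ==
  [15] u=6 | in ⊤ | out 2 | ==
  [16] u=3 | in ⊤ | out ⊤ | ==

Converged values:
  [0] ⊤
  [1] ⊤
  [2] ⊤
  [3] ⊤
  [4] ⊤
  [5] ⊤
  [6] 2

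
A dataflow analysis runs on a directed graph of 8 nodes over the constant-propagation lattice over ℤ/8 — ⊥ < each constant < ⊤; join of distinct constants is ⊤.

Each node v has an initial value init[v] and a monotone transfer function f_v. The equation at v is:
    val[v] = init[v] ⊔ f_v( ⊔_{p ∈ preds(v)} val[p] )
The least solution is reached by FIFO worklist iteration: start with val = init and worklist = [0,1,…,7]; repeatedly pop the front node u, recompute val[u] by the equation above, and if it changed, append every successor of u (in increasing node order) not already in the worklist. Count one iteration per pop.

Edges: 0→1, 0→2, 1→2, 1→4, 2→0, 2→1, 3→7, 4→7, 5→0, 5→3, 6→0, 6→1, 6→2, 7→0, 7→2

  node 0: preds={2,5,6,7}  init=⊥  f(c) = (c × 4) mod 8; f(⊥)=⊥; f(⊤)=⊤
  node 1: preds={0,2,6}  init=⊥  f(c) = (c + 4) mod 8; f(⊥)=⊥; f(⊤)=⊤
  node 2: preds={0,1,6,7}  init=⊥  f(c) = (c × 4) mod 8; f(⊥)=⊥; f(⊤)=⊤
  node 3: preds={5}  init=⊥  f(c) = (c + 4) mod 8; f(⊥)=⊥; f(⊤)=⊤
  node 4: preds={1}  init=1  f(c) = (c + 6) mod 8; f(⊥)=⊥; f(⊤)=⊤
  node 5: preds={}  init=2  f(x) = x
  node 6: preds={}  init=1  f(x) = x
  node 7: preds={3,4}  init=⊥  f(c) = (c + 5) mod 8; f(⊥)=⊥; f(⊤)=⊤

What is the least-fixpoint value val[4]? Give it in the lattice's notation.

Iteration log — 11 steps:
  step 1. node 0  ⊔preds=⊤  new=⊤  old=⊥  +wl: 
  step 2. node 1  ⊔preds=⊤  new=⊤  old=⊥  +wl: 
  step 3. node 2  ⊔preds=⊤  new=⊤  old=⊥  +wl: 0,1
  step 4. node 3  ⊔preds=2  new=6  old=⊥  +wl: 
  step 5. node 4  ⊔preds=⊤  new=⊤  old=1  +wl: 
  step 6. node 5  ⊔preds=⊥  new=2  stable
  step 7. node 6  ⊔preds=⊥  new=1  stable
  step 8. node 7  ⊔preds=⊤  new=⊤  old=⊥  +wl: 2
  step 9. node 0  ⊔preds=⊤  new=⊤  stable
  step 10. node 1  ⊔preds=⊤  new=⊤  stable
  step 11. node 2  ⊔preds=⊤  new=⊤  stable

Least fixpoint reached:
  node 0: ⊤
  node 1: ⊤
  node 2: ⊤
  node 3: 6
  node 4: ⊤
  node 5: 2
  node 6: 1
  node 7: ⊤

⊤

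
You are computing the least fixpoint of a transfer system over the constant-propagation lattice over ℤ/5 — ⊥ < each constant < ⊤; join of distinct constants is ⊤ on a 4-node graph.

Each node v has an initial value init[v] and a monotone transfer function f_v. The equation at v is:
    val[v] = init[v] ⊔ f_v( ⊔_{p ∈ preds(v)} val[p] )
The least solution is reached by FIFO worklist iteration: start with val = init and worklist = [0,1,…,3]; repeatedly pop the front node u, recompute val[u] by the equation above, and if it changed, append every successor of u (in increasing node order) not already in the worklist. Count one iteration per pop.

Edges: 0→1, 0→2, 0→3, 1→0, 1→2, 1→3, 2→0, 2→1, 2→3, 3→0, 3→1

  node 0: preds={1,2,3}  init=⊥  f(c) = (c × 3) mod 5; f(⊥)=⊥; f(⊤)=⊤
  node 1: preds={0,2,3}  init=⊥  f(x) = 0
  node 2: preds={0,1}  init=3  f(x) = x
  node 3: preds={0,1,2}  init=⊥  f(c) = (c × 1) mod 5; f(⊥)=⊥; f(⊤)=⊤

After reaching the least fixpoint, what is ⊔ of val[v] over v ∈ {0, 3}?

Worklist (8 pops):
  #1 pop 0: in=3 → 4 (was ⊥); enqueue []
  #2 pop 1: in=⊤ → 0 (was ⊥); enqueue [0]
  #3 pop 2: in=⊤ → ⊤ (was 3); enqueue [1]
  #4 pop 3: in=⊤ → ⊤ (was ⊥); enqueue []
  #5 pop 0: in=⊤ → ⊤ (was 4); enqueue [2,3]
  #6 pop 1: in=⊤ → 0 (no change)
  #7 pop 2: in=⊤ → ⊤ (no change)
  #8 pop 3: in=⊤ → ⊤ (no change)

Fixpoint:
  val[0] = ⊤
  val[1] = 0
  val[2] = ⊤
  val[3] = ⊤

⊤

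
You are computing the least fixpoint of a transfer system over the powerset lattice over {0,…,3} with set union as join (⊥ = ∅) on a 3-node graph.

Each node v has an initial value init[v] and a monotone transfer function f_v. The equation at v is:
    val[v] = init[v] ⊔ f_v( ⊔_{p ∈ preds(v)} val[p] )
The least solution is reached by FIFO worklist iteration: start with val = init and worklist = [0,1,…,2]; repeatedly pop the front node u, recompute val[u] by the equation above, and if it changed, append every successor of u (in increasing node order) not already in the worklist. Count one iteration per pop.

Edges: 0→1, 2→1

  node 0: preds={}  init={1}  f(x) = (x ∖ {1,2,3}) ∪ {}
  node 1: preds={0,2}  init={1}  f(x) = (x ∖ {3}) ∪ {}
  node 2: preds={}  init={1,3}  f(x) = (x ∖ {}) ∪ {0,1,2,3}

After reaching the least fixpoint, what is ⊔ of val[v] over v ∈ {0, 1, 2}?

Iteration log — 4 steps:
  step 1. node 0  ⊔preds={}  new={1}  stable
  step 2. node 1  ⊔preds={1,3}  new={1}  stable
  step 3. node 2  ⊔preds={}  new={0,1,2,3}  old={1,3}  +wl: 1
  step 4. node 1  ⊔preds={0,1,2,3}  new={0,1,2}  old={1}  +wl: 

Least fixpoint reached:
  node 0: {1}
  node 1: {0,1,2}
  node 2: {0,1,2,3}

{0,1,2,3}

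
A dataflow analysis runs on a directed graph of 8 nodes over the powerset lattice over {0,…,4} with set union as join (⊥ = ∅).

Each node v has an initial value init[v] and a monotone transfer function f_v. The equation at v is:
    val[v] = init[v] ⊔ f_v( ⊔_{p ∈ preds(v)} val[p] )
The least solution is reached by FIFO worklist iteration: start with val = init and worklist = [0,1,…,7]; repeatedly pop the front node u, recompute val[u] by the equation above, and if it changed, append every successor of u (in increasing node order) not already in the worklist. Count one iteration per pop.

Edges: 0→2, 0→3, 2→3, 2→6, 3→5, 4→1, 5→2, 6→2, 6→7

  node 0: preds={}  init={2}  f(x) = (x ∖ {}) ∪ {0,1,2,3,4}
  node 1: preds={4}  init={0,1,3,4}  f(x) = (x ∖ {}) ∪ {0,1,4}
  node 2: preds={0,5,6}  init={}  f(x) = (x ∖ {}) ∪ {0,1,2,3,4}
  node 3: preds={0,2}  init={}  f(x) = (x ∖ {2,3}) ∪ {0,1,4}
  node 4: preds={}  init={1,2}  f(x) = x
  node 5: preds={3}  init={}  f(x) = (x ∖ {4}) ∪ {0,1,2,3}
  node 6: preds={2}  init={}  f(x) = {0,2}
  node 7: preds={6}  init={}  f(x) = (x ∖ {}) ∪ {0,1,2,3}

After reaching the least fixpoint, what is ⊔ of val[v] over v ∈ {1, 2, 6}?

{0,1,2,3,4}

Trace (9 dequeues):
  [1] u=0 | in {} | out {0,1,2,3,4} | prev {2} | push {}
  [2] u=1 | in {1,2} | out {0,1,2,3,4} | prev {0,1,3,4} | push {}
  [3] u=2 | in {0,1,2,3,4} | out {0,1,2,3,4} | prev {} | push {}
  [4] u=3 | in {0,1,2,3,4} | out {0,1,4} | prev {} | push {}
  [5] u=4 | in {} | out {1,2} | ==
  [6] u=5 | in {0,1,4} | out {0,1,2,3} | prev {} | push {2}
  [7] u=6 | in {0,1,2,3,4} | out {0,2} | prev {} | push {}
  [8] u=7 | in {0,2} | out {0,1,2,3} | prev {} | push {}
  [9] u=2 | in {0,1,2,3,4} | out {0,1,2,3,4} | ==

Converged values:
  [0] {0,1,2,3,4}
  [1] {0,1,2,3,4}
  [2] {0,1,2,3,4}
  [3] {0,1,4}
  [4] {1,2}
  [5] {0,1,2,3}
  [6] {0,2}
  [7] {0,1,2,3}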